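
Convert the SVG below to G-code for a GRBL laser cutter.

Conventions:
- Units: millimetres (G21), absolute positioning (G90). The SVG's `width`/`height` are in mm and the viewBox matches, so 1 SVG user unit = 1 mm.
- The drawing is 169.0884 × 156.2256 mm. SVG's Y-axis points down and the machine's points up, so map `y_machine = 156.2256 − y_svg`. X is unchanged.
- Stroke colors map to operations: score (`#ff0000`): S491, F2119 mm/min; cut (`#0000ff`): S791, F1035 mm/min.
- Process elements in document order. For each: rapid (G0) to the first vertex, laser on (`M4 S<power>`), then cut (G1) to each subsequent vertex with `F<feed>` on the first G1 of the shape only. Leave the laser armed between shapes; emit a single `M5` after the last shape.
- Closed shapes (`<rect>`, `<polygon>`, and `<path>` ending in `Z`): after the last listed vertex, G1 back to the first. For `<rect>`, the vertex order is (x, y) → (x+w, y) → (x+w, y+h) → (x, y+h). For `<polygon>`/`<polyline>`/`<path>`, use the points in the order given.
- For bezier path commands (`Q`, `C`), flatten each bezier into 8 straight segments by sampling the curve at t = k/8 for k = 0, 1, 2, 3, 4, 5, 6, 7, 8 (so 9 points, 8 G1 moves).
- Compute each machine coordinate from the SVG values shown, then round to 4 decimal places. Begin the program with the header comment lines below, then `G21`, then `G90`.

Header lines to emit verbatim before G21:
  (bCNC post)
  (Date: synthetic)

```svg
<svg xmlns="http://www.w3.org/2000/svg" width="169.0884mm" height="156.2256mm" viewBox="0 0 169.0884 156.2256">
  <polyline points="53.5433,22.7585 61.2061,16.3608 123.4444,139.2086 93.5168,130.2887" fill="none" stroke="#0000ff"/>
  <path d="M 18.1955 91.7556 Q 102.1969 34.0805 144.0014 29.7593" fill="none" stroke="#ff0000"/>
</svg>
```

(bCNC post)
(Date: synthetic)
G21
G90
G0 X53.5433 Y133.4671
M4 S791
G1 X61.2061 Y139.8648 F1035
G1 X123.4444 Y17.0170
G1 X93.5168 Y25.9369
G0 X18.1955 Y64.4700
M4 S491
G1 X38.5365 Y78.0551 F2119
G1 X57.5589 Y89.9729
G1 X75.2626 Y100.2234
G1 X91.6477 Y108.8066
G1 X106.7141 Y115.7225
G1 X120.4618 Y120.9711
G1 X132.8909 Y124.5523
G1 X144.0014 Y126.4663
M5

1 u = 1 mm; y_m = 156.2256 − y.

[1] `<polyline>` open polyline, #0000ff→cut S791 F1035: (53.5433,133.4671) → (61.2061,139.8648) → (123.4444,17.0170) → (93.5168,25.9369)

[2] `<path>` quadratic bezier, #ff0000→score S491 F2119: (18.1955,64.4700) → (38.5365,78.0551) → (57.5589,89.9729) → (75.2626,100.2234) → (91.6477,108.8066) → (106.7141,115.7225) → (120.4618,120.9711) → (132.8909,124.5523) → (144.0014,126.4663)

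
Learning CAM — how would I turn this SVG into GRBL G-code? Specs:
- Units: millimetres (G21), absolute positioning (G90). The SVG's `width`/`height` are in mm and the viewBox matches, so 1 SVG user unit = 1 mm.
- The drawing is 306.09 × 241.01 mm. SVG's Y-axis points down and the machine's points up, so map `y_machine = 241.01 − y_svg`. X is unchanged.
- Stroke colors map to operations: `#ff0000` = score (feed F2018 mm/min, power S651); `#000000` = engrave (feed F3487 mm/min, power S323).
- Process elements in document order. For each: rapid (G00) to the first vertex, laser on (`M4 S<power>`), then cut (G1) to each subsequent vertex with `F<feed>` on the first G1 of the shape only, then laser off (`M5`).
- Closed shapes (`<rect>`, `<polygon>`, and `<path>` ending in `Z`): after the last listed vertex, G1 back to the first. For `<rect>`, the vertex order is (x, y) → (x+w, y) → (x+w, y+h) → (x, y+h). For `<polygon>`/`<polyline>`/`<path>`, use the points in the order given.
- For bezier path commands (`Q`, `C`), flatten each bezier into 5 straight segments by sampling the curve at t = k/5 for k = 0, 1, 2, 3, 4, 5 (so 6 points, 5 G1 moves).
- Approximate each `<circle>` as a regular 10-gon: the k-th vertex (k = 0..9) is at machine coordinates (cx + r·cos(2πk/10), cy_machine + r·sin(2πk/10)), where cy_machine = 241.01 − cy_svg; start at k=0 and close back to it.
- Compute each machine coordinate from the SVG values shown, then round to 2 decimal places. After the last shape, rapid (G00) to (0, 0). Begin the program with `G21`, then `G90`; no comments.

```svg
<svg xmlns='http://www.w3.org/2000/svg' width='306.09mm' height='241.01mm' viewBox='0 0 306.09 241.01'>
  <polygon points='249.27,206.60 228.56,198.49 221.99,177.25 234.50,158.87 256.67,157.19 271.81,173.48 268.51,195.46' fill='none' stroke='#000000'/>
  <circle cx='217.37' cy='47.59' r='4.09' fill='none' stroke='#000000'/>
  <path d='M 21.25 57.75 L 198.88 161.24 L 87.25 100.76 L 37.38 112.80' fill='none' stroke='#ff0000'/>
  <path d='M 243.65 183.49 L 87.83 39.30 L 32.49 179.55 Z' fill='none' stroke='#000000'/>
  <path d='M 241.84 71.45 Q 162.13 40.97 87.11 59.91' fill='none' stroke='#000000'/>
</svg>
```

1 u = 1 mm; y_m = 241.01 − y.

[1] `<polygon>` regular polygon, #000000→engrave S323 F3487: (249.27,34.41) → (228.56,42.52) → (221.99,63.76) → (234.50,82.14) → (256.67,83.82) → (271.81,67.53) → (268.51,45.55) → (249.27,34.41) (closed)

[2] `<circle>` circle, #000000→engrave S323 F3487: (221.46,193.42) → (220.68,195.82) → (218.63,197.31) → (216.11,197.31) → (214.06,195.82) → (213.28,193.42) → (214.06,191.02) → (216.11,189.53) → (218.63,189.53) → (220.68,191.02) → (221.46,193.42) (closed)

[3] `<path>` open polyline, #ff0000→score S651 F2018: (21.25,183.26) → (198.88,79.77) → (87.25,140.25) → (37.38,128.21)

[4] `<path>` closed polygon, #000000→engrave S323 F3487: (243.65,57.52) → (87.83,201.71) → (32.49,61.46) → (243.65,57.52) (closed)

[5] `<path>` quadratic bezier, #000000→engrave S323 F3487: (241.84,169.56) → (210.14,179.78) → (178.82,186.04) → (147.88,188.34) → (117.31,186.70) → (87.11,181.10)

G21
G90
G00 X249.27 Y34.41
M4 S323
G1 X228.56 Y42.52 F3487
G1 X221.99 Y63.76
G1 X234.50 Y82.14
G1 X256.67 Y83.82
G1 X271.81 Y67.53
G1 X268.51 Y45.55
G1 X249.27 Y34.41
M5
G00 X221.46 Y193.42
M4 S323
G1 X220.68 Y195.82 F3487
G1 X218.63 Y197.31
G1 X216.11 Y197.31
G1 X214.06 Y195.82
G1 X213.28 Y193.42
G1 X214.06 Y191.02
G1 X216.11 Y189.53
G1 X218.63 Y189.53
G1 X220.68 Y191.02
G1 X221.46 Y193.42
M5
G00 X21.25 Y183.26
M4 S651
G1 X198.88 Y79.77 F2018
G1 X87.25 Y140.25
G1 X37.38 Y128.21
M5
G00 X243.65 Y57.52
M4 S323
G1 X87.83 Y201.71 F3487
G1 X32.49 Y61.46
G1 X243.65 Y57.52
M5
G00 X241.84 Y169.56
M4 S323
G1 X210.14 Y179.78 F3487
G1 X178.82 Y186.04
G1 X147.88 Y188.34
G1 X117.31 Y186.70
G1 X87.11 Y181.10
M5
G00 X0.00 Y0.00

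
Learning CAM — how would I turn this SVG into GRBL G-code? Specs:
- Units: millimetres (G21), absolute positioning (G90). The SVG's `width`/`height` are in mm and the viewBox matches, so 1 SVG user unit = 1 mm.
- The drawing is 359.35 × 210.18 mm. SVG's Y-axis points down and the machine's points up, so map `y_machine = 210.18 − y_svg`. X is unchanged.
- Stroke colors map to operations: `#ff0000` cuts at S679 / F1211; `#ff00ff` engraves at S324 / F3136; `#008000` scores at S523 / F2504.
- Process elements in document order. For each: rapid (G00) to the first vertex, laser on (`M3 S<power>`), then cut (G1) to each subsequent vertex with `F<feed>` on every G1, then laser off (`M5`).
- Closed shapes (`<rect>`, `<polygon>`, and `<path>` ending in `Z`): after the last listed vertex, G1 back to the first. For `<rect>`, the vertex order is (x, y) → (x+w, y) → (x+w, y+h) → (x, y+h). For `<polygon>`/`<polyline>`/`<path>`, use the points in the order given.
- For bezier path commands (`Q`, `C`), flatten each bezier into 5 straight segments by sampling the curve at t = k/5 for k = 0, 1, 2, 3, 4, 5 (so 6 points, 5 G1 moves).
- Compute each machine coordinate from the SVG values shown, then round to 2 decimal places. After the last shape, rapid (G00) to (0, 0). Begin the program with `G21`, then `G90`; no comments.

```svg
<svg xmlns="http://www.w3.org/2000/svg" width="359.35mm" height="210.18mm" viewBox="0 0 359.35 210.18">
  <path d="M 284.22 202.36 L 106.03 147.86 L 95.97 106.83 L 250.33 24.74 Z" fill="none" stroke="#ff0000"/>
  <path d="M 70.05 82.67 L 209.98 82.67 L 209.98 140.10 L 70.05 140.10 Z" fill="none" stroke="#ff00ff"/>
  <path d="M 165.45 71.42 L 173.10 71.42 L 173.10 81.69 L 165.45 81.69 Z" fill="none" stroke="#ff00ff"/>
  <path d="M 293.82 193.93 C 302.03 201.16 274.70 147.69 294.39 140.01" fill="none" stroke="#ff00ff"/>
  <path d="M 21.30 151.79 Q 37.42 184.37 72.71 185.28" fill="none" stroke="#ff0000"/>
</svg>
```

G21
G90
G00 X284.22 Y7.82
M3 S679
G1 X106.03 Y62.32 F1211
G1 X95.97 Y103.35 F1211
G1 X250.33 Y185.44 F1211
G1 X284.22 Y7.82 F1211
M5
G00 X70.05 Y127.51
M3 S324
G1 X209.98 Y127.51 F3136
G1 X209.98 Y70.08 F3136
G1 X70.05 Y70.08 F3136
G1 X70.05 Y127.51 F3136
M5
G00 X165.45 Y138.76
M3 S324
G1 X173.10 Y138.76 F3136
G1 X173.10 Y128.49 F3136
G1 X165.45 Y128.49 F3136
G1 X165.45 Y138.76 F3136
M5
G00 X293.82 Y16.25
M3 S324
G1 X295.14 Y18.34 F3136
G1 X291.90 Y29.89 F3136
G1 X288.05 Y45.79 F3136
G1 X287.56 Y60.92 F3136
G1 X294.39 Y70.17 F3136
M5
G00 X21.30 Y58.39
M3 S679
G1 X28.51 Y46.62 F1211
G1 X37.26 Y37.39 F1211
G1 X47.55 Y30.70 F1211
G1 X59.36 Y26.53 F1211
G1 X72.71 Y24.90 F1211
M5
G00 X0.00 Y0.00

Since the viewBox matches the mm dimensions, user units are millimetres directly. The only transform is the Y-flip y_m = 210.18 − y_svg.

Shape 1 is a closed polygon drawn with `<path>`. Its stroke #ff0000 means cut at S679, F1211. After flipping Y the toolpath is (284.22,7.82) → (106.03,62.32) → (95.97,103.35) → (250.33,185.44) → (284.22,7.82), returning to the start.

Shape 2 is a rectangle drawn with `<path>`. Its stroke #ff00ff means engrave at S324, F3136. After flipping Y the toolpath is (70.05,127.51) → (209.98,127.51) → (209.98,70.08) → (70.05,70.08) → (70.05,127.51), returning to the start.

Shape 3 is a rectangle drawn with `<path>`. Its stroke #ff00ff means engrave at S324, F3136. After flipping Y the toolpath is (165.45,138.76) → (173.10,138.76) → (173.10,128.49) → (165.45,128.49) → (165.45,138.76), returning to the start.

Shape 4 is a cubic bezier drawn with `<path>`. Its stroke #ff00ff means engrave at S324, F3136. After flipping Y the toolpath is (293.82,16.25) → (295.14,18.34) → (291.90,29.89) → (288.05,45.79) → (287.56,60.92) → (294.39,70.17).

Shape 5 is a quadratic bezier drawn with `<path>`. Its stroke #ff0000 means cut at S679, F1211. After flipping Y the toolpath is (21.30,58.39) → (28.51,46.62) → (37.26,37.39) → (47.55,30.70) → (59.36,26.53) → (72.71,24.90).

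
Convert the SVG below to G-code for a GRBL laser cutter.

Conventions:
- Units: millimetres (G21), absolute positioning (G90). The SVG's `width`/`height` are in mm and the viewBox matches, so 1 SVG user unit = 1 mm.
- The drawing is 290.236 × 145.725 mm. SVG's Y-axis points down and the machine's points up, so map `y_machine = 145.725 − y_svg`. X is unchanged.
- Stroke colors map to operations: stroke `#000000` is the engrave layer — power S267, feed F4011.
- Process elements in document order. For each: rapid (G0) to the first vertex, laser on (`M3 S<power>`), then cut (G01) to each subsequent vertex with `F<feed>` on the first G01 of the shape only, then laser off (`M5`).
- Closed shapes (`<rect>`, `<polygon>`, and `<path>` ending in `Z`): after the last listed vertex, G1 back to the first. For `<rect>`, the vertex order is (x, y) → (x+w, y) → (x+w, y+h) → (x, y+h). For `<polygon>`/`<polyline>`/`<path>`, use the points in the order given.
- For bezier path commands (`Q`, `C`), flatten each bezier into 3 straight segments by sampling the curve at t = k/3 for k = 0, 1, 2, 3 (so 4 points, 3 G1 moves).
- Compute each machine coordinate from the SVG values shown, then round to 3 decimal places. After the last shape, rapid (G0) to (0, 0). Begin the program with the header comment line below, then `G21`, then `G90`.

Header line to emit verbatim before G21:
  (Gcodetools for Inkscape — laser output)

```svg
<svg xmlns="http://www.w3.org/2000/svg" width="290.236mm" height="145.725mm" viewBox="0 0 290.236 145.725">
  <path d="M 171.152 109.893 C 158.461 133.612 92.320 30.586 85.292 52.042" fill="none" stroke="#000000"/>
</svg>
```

Since the viewBox matches the mm dimensions, user units are millimetres directly. The only transform is the Y-flip y_m = 145.725 − y_svg.

Shape 1 is a cubic bezier drawn with `<path>`. Its stroke #000000 means engrave at S267, F4011. After flipping Y the toolpath is (171.152,35.832) → (144.813,45.057) → (107.855,82.950) → (85.292,93.683).

(Gcodetools for Inkscape — laser output)
G21
G90
G0 X171.152 Y35.832
M3 S267
G01 X144.813 Y45.057 F4011
G01 X107.855 Y82.950
G01 X85.292 Y93.683
M5
G0 X0.000 Y0.000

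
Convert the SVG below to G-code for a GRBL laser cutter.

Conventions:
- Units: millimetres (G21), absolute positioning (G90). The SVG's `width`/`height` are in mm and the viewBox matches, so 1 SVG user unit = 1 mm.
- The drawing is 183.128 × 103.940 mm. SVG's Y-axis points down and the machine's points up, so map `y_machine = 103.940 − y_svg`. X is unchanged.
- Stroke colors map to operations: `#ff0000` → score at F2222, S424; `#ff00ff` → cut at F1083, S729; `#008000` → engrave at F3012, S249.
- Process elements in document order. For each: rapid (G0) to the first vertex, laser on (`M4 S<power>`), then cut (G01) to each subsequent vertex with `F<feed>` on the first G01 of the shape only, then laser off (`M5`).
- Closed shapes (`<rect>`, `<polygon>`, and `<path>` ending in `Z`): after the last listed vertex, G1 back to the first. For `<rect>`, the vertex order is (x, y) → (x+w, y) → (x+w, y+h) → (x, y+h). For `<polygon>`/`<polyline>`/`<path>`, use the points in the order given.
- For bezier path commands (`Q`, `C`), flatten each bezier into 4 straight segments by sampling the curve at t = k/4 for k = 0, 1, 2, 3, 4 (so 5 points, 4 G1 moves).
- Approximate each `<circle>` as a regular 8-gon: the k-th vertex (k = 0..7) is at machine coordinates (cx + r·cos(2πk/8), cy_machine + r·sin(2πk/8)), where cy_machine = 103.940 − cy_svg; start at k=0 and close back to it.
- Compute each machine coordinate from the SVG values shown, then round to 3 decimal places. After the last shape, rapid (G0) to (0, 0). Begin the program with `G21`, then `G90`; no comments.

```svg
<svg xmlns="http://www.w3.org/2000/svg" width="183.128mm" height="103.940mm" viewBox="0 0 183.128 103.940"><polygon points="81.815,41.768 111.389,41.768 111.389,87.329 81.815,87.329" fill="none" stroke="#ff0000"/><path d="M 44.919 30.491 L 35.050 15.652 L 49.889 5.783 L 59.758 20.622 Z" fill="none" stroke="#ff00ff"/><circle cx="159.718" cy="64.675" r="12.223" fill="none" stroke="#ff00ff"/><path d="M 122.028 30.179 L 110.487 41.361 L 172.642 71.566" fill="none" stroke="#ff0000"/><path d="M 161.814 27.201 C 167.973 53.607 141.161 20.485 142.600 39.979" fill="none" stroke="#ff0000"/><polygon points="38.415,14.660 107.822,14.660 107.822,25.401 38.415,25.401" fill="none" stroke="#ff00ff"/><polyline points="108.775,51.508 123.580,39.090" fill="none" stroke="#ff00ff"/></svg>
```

viewBox `0 0 183.128 103.940` with mm width/height → 1 unit = 1 mm. Flip: y_m = 103.940 − y_svg.

**Shape 1** — `<polygon>` rectangle, stroke `#ff0000` → score (S424, F2222). Machine vertices: (81.815,62.172) → (111.389,62.172) → (111.389,16.611) → (81.815,16.611) → (81.815,62.172). Closed: final G1 returns to the first vertex.

**Shape 2** — `<path>` regular polygon, stroke `#ff00ff` → cut (S729, F1083). Machine vertices: (44.919,73.449) → (35.050,88.288) → (49.889,98.157) → (59.758,83.318) → (44.919,73.449). Closed: final G1 returns to the first vertex.

**Shape 3** — `<circle>` circle, stroke `#ff00ff` → cut (S729, F1083). Machine vertices: (171.941,39.265) → (168.361,47.908) → (159.718,51.488) → (151.075,47.908) → (147.495,39.265) → (151.075,30.622) → (159.718,27.042) → (168.361,30.622) → (171.941,39.265). Closed: final G1 returns to the first vertex.

**Shape 4** — `<path>` open polyline, stroke `#ff0000` → score (S424, F2222). Machine vertices: (122.028,73.761) → (110.487,62.579) → (172.642,32.374). Open path.

**Shape 5** — `<path>` cubic bezier, stroke `#ff0000` → score (S424, F2222). Control points (SVG): P0=(161.814,27.201), P1=(167.973,53.607), P2=(141.161,20.485), P3=(142.600,39.979); sampled at t=k/4. Machine vertices: (161.814,76.739) → (161.208,66.344) → (153.977,67.758) → (145.861,70.468) → (142.600,63.961). Open path.

**Shape 6** — `<polygon>` rectangle, stroke `#ff00ff` → cut (S729, F1083). Machine vertices: (38.415,89.280) → (107.822,89.280) → (107.822,78.539) → (38.415,78.539) → (38.415,89.280). Closed: final G1 returns to the first vertex.

**Shape 7** — `<polyline>` line segment, stroke `#ff00ff` → cut (S729, F1083). Machine vertices: (108.775,52.432) → (123.580,64.850). Open path.

G21
G90
G0 X81.815 Y62.172
M4 S424
G01 X111.389 Y62.172 F2222
G01 X111.389 Y16.611
G01 X81.815 Y16.611
G01 X81.815 Y62.172
M5
G0 X44.919 Y73.449
M4 S729
G01 X35.050 Y88.288 F1083
G01 X49.889 Y98.157
G01 X59.758 Y83.318
G01 X44.919 Y73.449
M5
G0 X171.941 Y39.265
M4 S729
G01 X168.361 Y47.908 F1083
G01 X159.718 Y51.488
G01 X151.075 Y47.908
G01 X147.495 Y39.265
G01 X151.075 Y30.622
G01 X159.718 Y27.042
G01 X168.361 Y30.622
G01 X171.941 Y39.265
M5
G0 X122.028 Y73.761
M4 S424
G01 X110.487 Y62.579 F2222
G01 X172.642 Y32.374
M5
G0 X161.814 Y76.739
M4 S424
G01 X161.208 Y66.344 F2222
G01 X153.977 Y67.758
G01 X145.861 Y70.468
G01 X142.600 Y63.961
M5
G0 X38.415 Y89.280
M4 S729
G01 X107.822 Y89.280 F1083
G01 X107.822 Y78.539
G01 X38.415 Y78.539
G01 X38.415 Y89.280
M5
G0 X108.775 Y52.432
M4 S729
G01 X123.580 Y64.850 F1083
M5
G0 X0.000 Y0.000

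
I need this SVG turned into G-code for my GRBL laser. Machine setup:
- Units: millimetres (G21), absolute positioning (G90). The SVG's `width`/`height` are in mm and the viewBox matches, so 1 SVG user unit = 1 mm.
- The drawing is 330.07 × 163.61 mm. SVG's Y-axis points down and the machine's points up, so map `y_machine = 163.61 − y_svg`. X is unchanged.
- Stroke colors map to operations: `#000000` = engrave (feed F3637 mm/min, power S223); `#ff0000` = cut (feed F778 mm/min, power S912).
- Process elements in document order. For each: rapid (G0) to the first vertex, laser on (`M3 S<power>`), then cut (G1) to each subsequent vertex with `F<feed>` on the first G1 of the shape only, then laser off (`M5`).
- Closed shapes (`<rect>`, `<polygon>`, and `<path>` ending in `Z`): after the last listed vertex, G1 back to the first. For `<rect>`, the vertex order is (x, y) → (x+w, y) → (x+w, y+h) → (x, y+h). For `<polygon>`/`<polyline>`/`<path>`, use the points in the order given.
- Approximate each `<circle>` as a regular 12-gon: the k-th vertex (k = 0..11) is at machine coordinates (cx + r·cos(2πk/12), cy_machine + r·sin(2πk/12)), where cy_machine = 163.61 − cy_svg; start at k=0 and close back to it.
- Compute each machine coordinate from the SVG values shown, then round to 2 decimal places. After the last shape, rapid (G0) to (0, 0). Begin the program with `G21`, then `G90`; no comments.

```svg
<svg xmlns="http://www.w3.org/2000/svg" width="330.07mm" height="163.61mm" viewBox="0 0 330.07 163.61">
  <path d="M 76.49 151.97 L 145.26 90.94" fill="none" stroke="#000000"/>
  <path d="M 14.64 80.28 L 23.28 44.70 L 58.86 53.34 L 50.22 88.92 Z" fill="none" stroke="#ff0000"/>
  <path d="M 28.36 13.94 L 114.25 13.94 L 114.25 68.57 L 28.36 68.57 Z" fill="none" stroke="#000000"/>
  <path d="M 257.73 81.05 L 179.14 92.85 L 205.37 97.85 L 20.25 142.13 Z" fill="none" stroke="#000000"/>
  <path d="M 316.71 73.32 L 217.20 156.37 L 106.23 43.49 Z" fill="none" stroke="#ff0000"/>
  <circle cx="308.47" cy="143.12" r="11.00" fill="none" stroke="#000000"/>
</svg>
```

G21
G90
G0 X76.49 Y11.64
M3 S223
G1 X145.26 Y72.67 F3637
M5
G0 X14.64 Y83.33
M3 S912
G1 X23.28 Y118.91 F778
G1 X58.86 Y110.27
G1 X50.22 Y74.69
G1 X14.64 Y83.33
M5
G0 X28.36 Y149.67
M3 S223
G1 X114.25 Y149.67 F3637
G1 X114.25 Y95.04
G1 X28.36 Y95.04
G1 X28.36 Y149.67
M5
G0 X257.73 Y82.56
M3 S223
G1 X179.14 Y70.76 F3637
G1 X205.37 Y65.76
G1 X20.25 Y21.48
G1 X257.73 Y82.56
M5
G0 X316.71 Y90.29
M3 S912
G1 X217.20 Y7.24 F778
G1 X106.23 Y120.12
G1 X316.71 Y90.29
M5
G0 X319.47 Y20.49
M3 S223
G1 X318.00 Y25.99 F3637
G1 X313.97 Y30.02
G1 X308.47 Y31.49
G1 X302.97 Y30.02
G1 X298.94 Y25.99
G1 X297.47 Y20.49
G1 X298.94 Y14.99
G1 X302.97 Y10.96
G1 X308.47 Y9.49
G1 X313.97 Y10.96
G1 X318.00 Y14.99
G1 X319.47 Y20.49
M5
G0 X0.00 Y0.00

viewBox `0 0 330.07 163.61` with mm width/height → 1 unit = 1 mm. Flip: y_m = 163.61 − y_svg.

**Shape 1** — `<path>` line segment, stroke `#000000` → engrave (S223, F3637). Machine vertices: (76.49,11.64) → (145.26,72.67). Open path.

**Shape 2** — `<path>` regular polygon, stroke `#ff0000` → cut (S912, F778). Machine vertices: (14.64,83.33) → (23.28,118.91) → (58.86,110.27) → (50.22,74.69) → (14.64,83.33). Closed: final G1 returns to the first vertex.

**Shape 3** — `<path>` rectangle, stroke `#000000` → engrave (S223, F3637). Machine vertices: (28.36,149.67) → (114.25,149.67) → (114.25,95.04) → (28.36,95.04) → (28.36,149.67). Closed: final G1 returns to the first vertex.

**Shape 4** — `<path>` closed polygon, stroke `#000000` → engrave (S223, F3637). Machine vertices: (257.73,82.56) → (179.14,70.76) → (205.37,65.76) → (20.25,21.48) → (257.73,82.56). Closed: final G1 returns to the first vertex.

**Shape 5** — `<path>` closed polygon, stroke `#ff0000` → cut (S912, F778). Machine vertices: (316.71,90.29) → (217.20,7.24) → (106.23,120.12) → (316.71,90.29). Closed: final G1 returns to the first vertex.

**Shape 6** — `<circle>` circle, stroke `#000000` → engrave (S223, F3637). Machine vertices: (319.47,20.49) → (318.00,25.99) → (313.97,30.02) → (308.47,31.49) → (302.97,30.02) → (298.94,25.99) → (297.47,20.49) → (298.94,14.99) → (302.97,10.96) → (308.47,9.49) → (313.97,10.96) → (318.00,14.99) → (319.47,20.49). Closed: final G1 returns to the first vertex.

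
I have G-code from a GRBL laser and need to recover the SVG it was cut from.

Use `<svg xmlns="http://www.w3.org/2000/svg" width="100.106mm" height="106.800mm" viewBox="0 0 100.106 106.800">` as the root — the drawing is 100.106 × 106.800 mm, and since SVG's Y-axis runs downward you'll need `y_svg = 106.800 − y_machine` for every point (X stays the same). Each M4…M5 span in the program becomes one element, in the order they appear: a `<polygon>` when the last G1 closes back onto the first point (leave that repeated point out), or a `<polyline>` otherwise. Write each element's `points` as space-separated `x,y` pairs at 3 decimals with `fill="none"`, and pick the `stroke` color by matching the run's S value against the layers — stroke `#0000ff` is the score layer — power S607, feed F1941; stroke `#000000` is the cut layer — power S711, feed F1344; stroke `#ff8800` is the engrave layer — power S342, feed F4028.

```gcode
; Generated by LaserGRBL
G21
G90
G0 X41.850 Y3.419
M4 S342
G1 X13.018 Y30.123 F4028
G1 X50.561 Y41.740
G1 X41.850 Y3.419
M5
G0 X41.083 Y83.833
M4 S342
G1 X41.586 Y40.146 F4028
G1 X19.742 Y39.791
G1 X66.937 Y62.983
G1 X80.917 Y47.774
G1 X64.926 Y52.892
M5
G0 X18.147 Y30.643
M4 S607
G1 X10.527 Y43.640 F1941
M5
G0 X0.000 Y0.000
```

y_svg = 106.800 − y_m.

[1] S342→`#ff8800` (engrave); closed run; points: 41.850,103.381 13.018,76.677 50.561,65.060

[2] S342→`#ff8800` (engrave); open run; points: 41.083,22.967 41.586,66.654 19.742,67.009 66.937,43.817 80.917,59.026 64.926,53.908

[3] S607→`#0000ff` (score); open run; points: 18.147,76.157 10.527,63.160

<svg xmlns="http://www.w3.org/2000/svg" width="100.106mm" height="106.800mm" viewBox="0 0 100.106 106.800">
  <polygon points="41.850,103.381 13.018,76.677 50.561,65.060" fill="none" stroke="#ff8800"/>
  <polyline points="41.083,22.967 41.586,66.654 19.742,67.009 66.937,43.817 80.917,59.026 64.926,53.908" fill="none" stroke="#ff8800"/>
  <polyline points="18.147,76.157 10.527,63.160" fill="none" stroke="#0000ff"/>
</svg>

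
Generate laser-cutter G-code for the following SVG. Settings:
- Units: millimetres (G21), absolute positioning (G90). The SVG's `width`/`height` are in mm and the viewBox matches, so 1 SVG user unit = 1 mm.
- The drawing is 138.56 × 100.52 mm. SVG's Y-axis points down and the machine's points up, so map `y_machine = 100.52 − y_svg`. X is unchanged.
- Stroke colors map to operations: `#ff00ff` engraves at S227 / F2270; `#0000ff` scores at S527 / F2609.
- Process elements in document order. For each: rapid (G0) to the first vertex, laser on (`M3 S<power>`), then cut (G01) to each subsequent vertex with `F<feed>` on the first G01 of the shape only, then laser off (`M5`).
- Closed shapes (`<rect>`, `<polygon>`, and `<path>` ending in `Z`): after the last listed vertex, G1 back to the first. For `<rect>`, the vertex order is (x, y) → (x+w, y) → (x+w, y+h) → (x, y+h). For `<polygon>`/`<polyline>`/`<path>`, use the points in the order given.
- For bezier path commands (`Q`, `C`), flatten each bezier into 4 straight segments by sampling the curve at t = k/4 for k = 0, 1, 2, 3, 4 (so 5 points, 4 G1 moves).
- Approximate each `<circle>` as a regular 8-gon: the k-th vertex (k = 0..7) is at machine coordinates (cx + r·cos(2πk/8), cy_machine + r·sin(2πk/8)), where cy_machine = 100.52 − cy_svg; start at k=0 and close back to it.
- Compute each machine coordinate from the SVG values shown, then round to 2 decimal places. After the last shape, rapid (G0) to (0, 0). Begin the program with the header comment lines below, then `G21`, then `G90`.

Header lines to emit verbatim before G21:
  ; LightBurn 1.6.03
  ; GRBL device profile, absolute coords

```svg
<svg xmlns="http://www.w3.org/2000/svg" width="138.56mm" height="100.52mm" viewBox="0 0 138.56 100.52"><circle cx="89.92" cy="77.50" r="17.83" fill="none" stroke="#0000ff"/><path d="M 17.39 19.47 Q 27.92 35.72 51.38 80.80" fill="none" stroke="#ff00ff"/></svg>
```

; LightBurn 1.6.03
; GRBL device profile, absolute coords
G21
G90
G0 X107.75 Y23.02
M3 S527
G01 X102.53 Y35.63 F2609
G01 X89.92 Y40.85
G01 X77.31 Y35.63
G01 X72.09 Y23.02
G01 X77.31 Y10.41
G01 X89.92 Y5.19
G01 X102.53 Y10.41
G01 X107.75 Y23.02
M5
G0 X17.39 Y81.05
M3 S227
G01 X23.46 Y71.12 F2270
G01 X31.15 Y57.59
G01 X40.46 Y40.46
G01 X51.38 Y19.72
M5
G0 X0.00 Y0.00

1 u = 1 mm; y_m = 100.52 − y.

[1] `<circle>` circle, #0000ff→score S527 F2609: (107.75,23.02) → (102.53,35.63) → (89.92,40.85) → (77.31,35.63) → (72.09,23.02) → (77.31,10.41) → (89.92,5.19) → (102.53,10.41) → (107.75,23.02) (closed)

[2] `<path>` quadratic bezier, #ff00ff→engrave S227 F2270: (17.39,81.05) → (23.46,71.12) → (31.15,57.59) → (40.46,40.46) → (51.38,19.72)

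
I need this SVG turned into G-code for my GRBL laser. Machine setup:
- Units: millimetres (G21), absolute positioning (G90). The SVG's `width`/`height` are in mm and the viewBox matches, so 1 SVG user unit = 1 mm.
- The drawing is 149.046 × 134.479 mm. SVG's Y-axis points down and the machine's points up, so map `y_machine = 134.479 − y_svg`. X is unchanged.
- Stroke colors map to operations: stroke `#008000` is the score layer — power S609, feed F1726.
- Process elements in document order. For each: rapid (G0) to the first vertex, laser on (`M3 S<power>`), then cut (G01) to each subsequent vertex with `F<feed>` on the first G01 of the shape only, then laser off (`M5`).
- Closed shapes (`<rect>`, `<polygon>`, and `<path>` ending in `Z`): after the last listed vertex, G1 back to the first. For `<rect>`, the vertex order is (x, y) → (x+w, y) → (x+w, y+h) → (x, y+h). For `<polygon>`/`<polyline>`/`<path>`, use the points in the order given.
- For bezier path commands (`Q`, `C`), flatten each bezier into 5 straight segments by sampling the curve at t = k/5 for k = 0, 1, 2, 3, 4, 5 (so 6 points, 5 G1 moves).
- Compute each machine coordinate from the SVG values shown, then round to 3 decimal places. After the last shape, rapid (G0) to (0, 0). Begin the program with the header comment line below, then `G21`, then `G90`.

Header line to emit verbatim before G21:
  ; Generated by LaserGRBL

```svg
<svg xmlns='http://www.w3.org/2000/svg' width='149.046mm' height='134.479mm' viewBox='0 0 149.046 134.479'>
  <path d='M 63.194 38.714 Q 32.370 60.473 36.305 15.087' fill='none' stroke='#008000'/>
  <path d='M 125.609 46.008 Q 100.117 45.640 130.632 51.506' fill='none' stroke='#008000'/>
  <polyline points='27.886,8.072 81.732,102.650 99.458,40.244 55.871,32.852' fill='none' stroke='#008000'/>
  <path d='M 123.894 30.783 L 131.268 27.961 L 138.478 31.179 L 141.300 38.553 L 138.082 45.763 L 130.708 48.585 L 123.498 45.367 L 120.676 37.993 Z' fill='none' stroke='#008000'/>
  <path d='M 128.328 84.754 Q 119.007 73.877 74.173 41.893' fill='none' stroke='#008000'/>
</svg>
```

; Generated by LaserGRBL
G21
G90
G0 X63.194 Y95.765
M3 S609
G01 X52.255 Y89.747 F1726
G01 X44.096 Y89.101
G01 X38.718 Y93.826
G01 X36.121 Y103.923
G01 X36.305 Y119.392
M5
G0 X125.609 Y88.471
M3 S609
G01 X117.652 Y88.369 F1726
G01 X114.177 Y87.768
G01 X115.181 Y86.668
G01 X120.666 Y85.070
G01 X130.632 Y82.973
M5
G0 X27.886 Y126.407
M3 S609
G01 X81.732 Y31.829 F1726
G01 X99.458 Y94.235
G01 X55.871 Y101.627
M5
G0 X123.894 Y103.696
M3 S609
G01 X131.268 Y106.518 F1726
G01 X138.478 Y103.300
G01 X141.300 Y95.926
G01 X138.082 Y88.716
G01 X130.708 Y85.894
G01 X123.498 Y89.112
G01 X120.676 Y96.486
G01 X123.894 Y103.696
M5
G0 X128.328 Y49.725
M3 S609
G01 X123.179 Y54.920 F1726
G01 X115.189 Y61.804
G01 X104.358 Y70.376
G01 X90.686 Y80.637
G01 X74.173 Y92.586
M5
G0 X0.000 Y0.000

viewBox `0 0 149.046 134.479` with mm width/height → 1 unit = 1 mm. Flip: y_m = 134.479 − y_svg.

**Shape 1** — `<path>` quadratic bezier, stroke `#008000` → score (S609, F1726). Control points (SVG): P0=(63.194,38.714), P1=(32.370,60.473), P2=(36.305,15.087); sampled at t=k/5. Machine vertices: (63.194,95.765) → (52.255,89.747) → (44.096,89.101) → (38.718,93.826) → (36.121,103.923) → (36.305,119.392). Open path.

**Shape 2** — `<path>` quadratic bezier, stroke `#008000` → score (S609, F1726). Control points (SVG): P0=(125.609,46.008), P1=(100.117,45.640), P2=(130.632,51.506); sampled at t=k/5. Machine vertices: (125.609,88.471) → (117.652,88.369) → (114.177,87.768) → (115.181,86.668) → (120.666,85.070) → (130.632,82.973). Open path.

**Shape 3** — `<polyline>` open polyline, stroke `#008000` → score (S609, F1726). Machine vertices: (27.886,126.407) → (81.732,31.829) → (99.458,94.235) → (55.871,101.627). Open path.

**Shape 4** — `<path>` regular polygon, stroke `#008000` → score (S609, F1726). Machine vertices: (123.894,103.696) → (131.268,106.518) → (138.478,103.300) → (141.300,95.926) → (138.082,88.716) → (130.708,85.894) → (123.498,89.112) → (120.676,96.486) → (123.894,103.696). Closed: final G1 returns to the first vertex.

**Shape 5** — `<path>` quadratic bezier, stroke `#008000` → score (S609, F1726). Control points (SVG): P0=(128.328,84.754), P1=(119.007,73.877), P2=(74.173,41.893); sampled at t=k/5. Machine vertices: (128.328,49.725) → (123.179,54.920) → (115.189,61.804) → (104.358,70.376) → (90.686,80.637) → (74.173,92.586). Open path.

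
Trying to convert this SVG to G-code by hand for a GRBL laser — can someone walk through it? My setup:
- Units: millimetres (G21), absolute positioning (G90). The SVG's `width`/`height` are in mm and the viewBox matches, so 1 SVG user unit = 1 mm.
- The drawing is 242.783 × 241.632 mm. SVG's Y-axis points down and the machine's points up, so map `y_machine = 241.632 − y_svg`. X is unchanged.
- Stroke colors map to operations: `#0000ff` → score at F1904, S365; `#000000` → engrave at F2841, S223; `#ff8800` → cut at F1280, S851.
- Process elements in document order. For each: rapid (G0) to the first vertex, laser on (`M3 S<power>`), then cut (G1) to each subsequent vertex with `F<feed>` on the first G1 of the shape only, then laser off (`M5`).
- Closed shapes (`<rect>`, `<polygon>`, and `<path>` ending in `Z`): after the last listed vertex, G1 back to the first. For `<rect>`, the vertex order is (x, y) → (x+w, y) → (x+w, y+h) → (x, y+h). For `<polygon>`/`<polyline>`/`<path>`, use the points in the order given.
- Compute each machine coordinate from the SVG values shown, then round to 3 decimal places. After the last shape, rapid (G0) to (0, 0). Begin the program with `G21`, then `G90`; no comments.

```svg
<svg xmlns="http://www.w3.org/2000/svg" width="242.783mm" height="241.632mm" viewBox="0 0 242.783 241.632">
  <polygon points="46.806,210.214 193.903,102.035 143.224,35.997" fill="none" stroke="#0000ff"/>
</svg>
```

Since the viewBox matches the mm dimensions, user units are millimetres directly. The only transform is the Y-flip y_m = 241.632 − y_svg.

Shape 1 is a closed polygon drawn with `<polygon>`. Its stroke #0000ff means score at S365, F1904. After flipping Y the toolpath is (46.806,31.418) → (193.903,139.597) → (143.224,205.635) → (46.806,31.418), returning to the start.

G21
G90
G0 X46.806 Y31.418
M3 S365
G1 X193.903 Y139.597 F1904
G1 X143.224 Y205.635
G1 X46.806 Y31.418
M5
G0 X0.000 Y0.000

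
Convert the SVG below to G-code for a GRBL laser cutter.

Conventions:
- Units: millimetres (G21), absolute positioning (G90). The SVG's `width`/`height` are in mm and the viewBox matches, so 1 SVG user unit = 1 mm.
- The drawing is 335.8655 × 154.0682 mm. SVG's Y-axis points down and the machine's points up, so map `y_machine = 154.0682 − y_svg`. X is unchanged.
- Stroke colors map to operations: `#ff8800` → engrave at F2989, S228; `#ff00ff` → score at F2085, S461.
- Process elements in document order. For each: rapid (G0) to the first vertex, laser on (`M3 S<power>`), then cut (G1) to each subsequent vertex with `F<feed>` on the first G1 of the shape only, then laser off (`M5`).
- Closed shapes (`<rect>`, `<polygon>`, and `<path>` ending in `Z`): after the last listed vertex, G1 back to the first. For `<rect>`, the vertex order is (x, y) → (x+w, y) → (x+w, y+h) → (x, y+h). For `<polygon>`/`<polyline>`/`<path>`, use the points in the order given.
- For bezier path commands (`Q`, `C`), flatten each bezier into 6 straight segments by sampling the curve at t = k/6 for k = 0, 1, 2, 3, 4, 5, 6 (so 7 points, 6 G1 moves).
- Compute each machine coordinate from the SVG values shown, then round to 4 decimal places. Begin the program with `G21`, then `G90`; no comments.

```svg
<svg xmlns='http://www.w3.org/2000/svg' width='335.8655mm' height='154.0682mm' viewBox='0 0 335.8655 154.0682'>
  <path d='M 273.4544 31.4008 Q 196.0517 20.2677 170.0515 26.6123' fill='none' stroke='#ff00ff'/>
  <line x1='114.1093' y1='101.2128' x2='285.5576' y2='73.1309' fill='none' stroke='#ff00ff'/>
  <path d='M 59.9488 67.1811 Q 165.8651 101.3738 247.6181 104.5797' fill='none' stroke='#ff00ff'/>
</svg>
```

1 u = 1 mm; y_m = 154.0682 − y.

[1] `<path>` quadratic bezier, #ff00ff→score S461 F2085: (273.4544,122.6674) → (249.0813,125.8929) → (227.5640,128.1475) → (208.9023,129.4311) → (193.0964,129.7437) → (180.1461,129.0853) → (170.0515,127.4559)

[2] `<line>` line segment, #ff00ff→score S461 F2085: (114.1093,52.8554) → (285.5576,80.9373)

[3] `<path>` quadratic bezier, #ff00ff→score S461 F2085: (59.9488,86.8871) → (94.5830,76.3503) → (127.8749,67.5349) → (159.8243,60.4411) → (190.4313,55.0687) → (219.6959,51.4179) → (247.6181,49.4885)

G21
G90
G0 X273.4544 Y122.6674
M3 S461
G1 X249.0813 Y125.8929 F2085
G1 X227.5640 Y128.1475
G1 X208.9023 Y129.4311
G1 X193.0964 Y129.7437
G1 X180.1461 Y129.0853
G1 X170.0515 Y127.4559
M5
G0 X114.1093 Y52.8554
M3 S461
G1 X285.5576 Y80.9373 F2085
M5
G0 X59.9488 Y86.8871
M3 S461
G1 X94.5830 Y76.3503 F2085
G1 X127.8749 Y67.5349
G1 X159.8243 Y60.4411
G1 X190.4313 Y55.0687
G1 X219.6959 Y51.4179
G1 X247.6181 Y49.4885
M5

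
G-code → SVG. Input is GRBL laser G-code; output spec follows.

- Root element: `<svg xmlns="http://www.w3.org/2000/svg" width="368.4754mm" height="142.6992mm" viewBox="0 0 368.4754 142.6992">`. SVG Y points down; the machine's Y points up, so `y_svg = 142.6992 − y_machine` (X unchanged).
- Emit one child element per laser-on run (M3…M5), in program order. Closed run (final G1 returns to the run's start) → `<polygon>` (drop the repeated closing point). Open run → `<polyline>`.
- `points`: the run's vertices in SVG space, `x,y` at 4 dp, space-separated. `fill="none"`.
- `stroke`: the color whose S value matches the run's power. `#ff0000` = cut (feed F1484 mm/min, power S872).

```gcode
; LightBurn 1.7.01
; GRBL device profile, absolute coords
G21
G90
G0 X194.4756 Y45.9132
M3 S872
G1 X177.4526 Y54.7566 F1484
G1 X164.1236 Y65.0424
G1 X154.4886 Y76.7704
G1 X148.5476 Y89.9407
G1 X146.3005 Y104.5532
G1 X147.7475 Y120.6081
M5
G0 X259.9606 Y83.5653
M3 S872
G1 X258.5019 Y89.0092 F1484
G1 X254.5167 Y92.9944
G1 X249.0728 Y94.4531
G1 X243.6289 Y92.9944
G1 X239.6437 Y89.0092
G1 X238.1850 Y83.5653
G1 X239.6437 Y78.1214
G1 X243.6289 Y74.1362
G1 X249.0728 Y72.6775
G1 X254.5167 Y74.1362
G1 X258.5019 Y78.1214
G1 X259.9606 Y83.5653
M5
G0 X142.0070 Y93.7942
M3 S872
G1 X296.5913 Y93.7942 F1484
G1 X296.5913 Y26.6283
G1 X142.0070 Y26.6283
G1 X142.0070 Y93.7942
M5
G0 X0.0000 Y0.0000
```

<svg xmlns="http://www.w3.org/2000/svg" width="368.4754mm" height="142.6992mm" viewBox="0 0 368.4754 142.6992">
  <polyline points="194.4756,96.7860 177.4526,87.9426 164.1236,77.6568 154.4886,65.9288 148.5476,52.7585 146.3005,38.1460 147.7475,22.0911" fill="none" stroke="#ff0000"/>
  <polygon points="259.9606,59.1339 258.5019,53.6900 254.5167,49.7048 249.0728,48.2461 243.6289,49.7048 239.6437,53.6900 238.1850,59.1339 239.6437,64.5778 243.6289,68.5630 249.0728,70.0217 254.5167,68.5630 258.5019,64.5778" fill="none" stroke="#ff0000"/>
  <polygon points="142.0070,48.9050 296.5913,48.9050 296.5913,116.0709 142.0070,116.0709" fill="none" stroke="#ff0000"/>
</svg>

Machine Y-up, SVG Y-down with viewBox height 142.6992, so y_svg = 142.6992 − y_machine; X carries over. Every run uses S872, so all elements get stroke `#ff0000` (cut).

Run 1: The run is open, so emit a `<polyline>` with points (Y-flipped): 194.4756,96.7860 177.4526,87.9426 164.1236,77.6568 154.4886,65.9288 148.5476,52.7585 146.3005,38.1460 147.7475,22.0911.

Run 2: The run returns to its start, so emit a `<polygon>` with points (Y-flipped): 259.9606,59.1339 258.5019,53.6900 254.5167,49.7048 249.0728,48.2461 243.6289,49.7048 239.6437,53.6900 238.1850,59.1339 239.6437,64.5778 243.6289,68.5630 249.0728,70.0217 254.5167,68.5630 258.5019,64.5778.

Run 3: The run returns to its start, so emit a `<polygon>` with points (Y-flipped): 142.0070,48.9050 296.5913,48.9050 296.5913,116.0709 142.0070,116.0709.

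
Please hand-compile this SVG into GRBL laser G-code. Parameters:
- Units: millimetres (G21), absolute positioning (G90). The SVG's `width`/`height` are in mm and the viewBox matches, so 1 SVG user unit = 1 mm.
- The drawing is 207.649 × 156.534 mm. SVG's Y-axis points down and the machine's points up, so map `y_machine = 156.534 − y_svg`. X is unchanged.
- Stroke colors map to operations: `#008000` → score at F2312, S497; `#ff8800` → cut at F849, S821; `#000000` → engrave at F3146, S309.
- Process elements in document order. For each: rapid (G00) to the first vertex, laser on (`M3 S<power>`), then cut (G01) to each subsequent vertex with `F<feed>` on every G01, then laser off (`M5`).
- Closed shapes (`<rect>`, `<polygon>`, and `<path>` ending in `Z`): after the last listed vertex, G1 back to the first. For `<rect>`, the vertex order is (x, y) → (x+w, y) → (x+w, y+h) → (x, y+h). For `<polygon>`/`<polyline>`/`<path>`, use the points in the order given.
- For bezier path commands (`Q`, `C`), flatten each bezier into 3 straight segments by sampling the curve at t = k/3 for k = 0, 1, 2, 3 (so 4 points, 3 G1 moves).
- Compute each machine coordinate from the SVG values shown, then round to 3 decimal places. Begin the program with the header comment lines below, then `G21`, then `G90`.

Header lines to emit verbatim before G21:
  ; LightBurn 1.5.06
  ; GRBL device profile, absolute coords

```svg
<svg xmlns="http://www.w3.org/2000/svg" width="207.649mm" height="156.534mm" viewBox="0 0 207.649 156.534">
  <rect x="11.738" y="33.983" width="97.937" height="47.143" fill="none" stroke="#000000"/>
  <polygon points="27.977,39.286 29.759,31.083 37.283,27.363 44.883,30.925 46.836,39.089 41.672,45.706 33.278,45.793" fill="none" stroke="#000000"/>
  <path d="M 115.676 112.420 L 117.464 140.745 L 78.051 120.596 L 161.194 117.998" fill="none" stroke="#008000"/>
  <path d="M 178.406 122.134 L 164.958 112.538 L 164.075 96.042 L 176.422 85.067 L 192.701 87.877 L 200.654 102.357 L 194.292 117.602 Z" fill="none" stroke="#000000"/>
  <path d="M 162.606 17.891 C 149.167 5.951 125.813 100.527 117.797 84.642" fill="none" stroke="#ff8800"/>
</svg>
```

; LightBurn 1.5.06
; GRBL device profile, absolute coords
G21
G90
G00 X11.738 Y122.551
M3 S309
G01 X109.675 Y122.551 F3146
G01 X109.675 Y75.408 F3146
G01 X11.738 Y75.408 F3146
G01 X11.738 Y122.551 F3146
M5
G00 X27.977 Y117.248
M3 S309
G01 X29.759 Y125.451 F3146
G01 X37.283 Y129.171 F3146
G01 X44.883 Y125.609 F3146
G01 X46.836 Y117.445 F3146
G01 X41.672 Y110.828 F3146
G01 X33.278 Y110.741 F3146
G01 X27.977 Y117.248 F3146
M5
G00 X115.676 Y44.114
M3 S497
G01 X117.464 Y15.789 F2312
G01 X78.051 Y35.938 F2312
G01 X161.194 Y38.536 F2312
M5
G00 X178.406 Y34.400
M3 S309
G01 X164.958 Y43.996 F3146
G01 X164.075 Y60.492 F3146
G01 X176.422 Y71.467 F3146
G01 X192.701 Y68.657 F3146
G01 X200.654 Y54.177 F3146
G01 X194.292 Y38.932 F3146
G01 X178.406 Y34.400 F3146
M5
G00 X162.606 Y138.643
M3 S821
G01 X146.797 Y123.114 F849
G01 X129.990 Y84.791 F849
G01 X117.797 Y71.892 F849
M5

viewBox `0 0 207.649 156.534` with mm width/height → 1 unit = 1 mm. Flip: y_m = 156.534 − y_svg.

**Shape 1** — `<rect>` rectangle, stroke `#000000` → engrave (S309, F3146). Machine vertices: (11.738,122.551) → (109.675,122.551) → (109.675,75.408) → (11.738,75.408) → (11.738,122.551). Closed: final G1 returns to the first vertex.

**Shape 2** — `<polygon>` regular polygon, stroke `#000000` → engrave (S309, F3146). Machine vertices: (27.977,117.248) → (29.759,125.451) → (37.283,129.171) → (44.883,125.609) → (46.836,117.445) → (41.672,110.828) → (33.278,110.741) → (27.977,117.248). Closed: final G1 returns to the first vertex.

**Shape 3** — `<path>` open polyline, stroke `#008000` → score (S497, F2312). Machine vertices: (115.676,44.114) → (117.464,15.789) → (78.051,35.938) → (161.194,38.536). Open path.

**Shape 4** — `<path>` regular polygon, stroke `#000000` → engrave (S309, F3146). Machine vertices: (178.406,34.400) → (164.958,43.996) → (164.075,60.492) → (176.422,71.467) → (192.701,68.657) → (200.654,54.177) → (194.292,38.932) → (178.406,34.400). Closed: final G1 returns to the first vertex.

**Shape 5** — `<path>` cubic bezier, stroke `#ff8800` → cut (S821, F849). Control points (SVG): P0=(162.606,17.891), P1=(149.167,5.951), P2=(125.813,100.527), P3=(117.797,84.642); sampled at t=k/3. Machine vertices: (162.606,138.643) → (146.797,123.114) → (129.990,84.791) → (117.797,71.892). Open path.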